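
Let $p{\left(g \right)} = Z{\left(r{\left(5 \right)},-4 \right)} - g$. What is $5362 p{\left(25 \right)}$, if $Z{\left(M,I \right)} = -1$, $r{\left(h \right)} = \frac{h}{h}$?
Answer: $-139412$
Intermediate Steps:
$r{\left(h \right)} = 1$
$p{\left(g \right)} = -1 - g$
$5362 p{\left(25 \right)} = 5362 \left(-1 - 25\right) = 5362 \left(-26\right) = -139412$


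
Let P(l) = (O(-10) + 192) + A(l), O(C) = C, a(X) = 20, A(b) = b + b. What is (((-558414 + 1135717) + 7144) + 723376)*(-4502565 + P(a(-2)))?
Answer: -5888267729289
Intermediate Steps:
A(b) = 2*b
P(l) = 182 + 2*l (P(l) = (-10 + 192) + 2*l = 182 + 2*l)
(((-558414 + 1135717) + 7144) + 723376)*(-4502565 + P(a(-2))) = (((-558414 + 1135717) + 7144) + 723376)*(-4502565 + (182 + 2*20)) = ((577303 + 7144) + 723376)*(-4502565 + (182 + 40)) = (584447 + 723376)*(-4502565 + 222) = 1307823*(-4502343) = -5888267729289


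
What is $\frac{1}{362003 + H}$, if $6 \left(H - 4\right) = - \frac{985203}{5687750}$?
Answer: $\frac{11375500}{4118010300099} \approx 2.7624 \cdot 10^{-6}$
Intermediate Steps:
$H = \frac{45173599}{11375500}$ ($H = 4 + \frac{\left(-985203\right) \frac{1}{5687750}}{6} = 4 + \frac{1}{6} \left(- \frac{985203}{5687750}\right) = 4 - \frac{328401}{11375500} = \frac{45173599}{11375500} \approx 3.9711$)
$\frac{1}{362003 + H} = \frac{1}{362003 + \frac{45173599}{11375500}} = \frac{1}{\frac{4118010300099}{11375500}} = \frac{11375500}{4118010300099}$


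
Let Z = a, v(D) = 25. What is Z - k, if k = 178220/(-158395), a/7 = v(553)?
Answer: 5579469/31679 ≈ 176.13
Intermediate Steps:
a = 175 (a = 7*25 = 175)
Z = 175
k = -35644/31679 (k = 178220*(-1/158395) = -35644/31679 ≈ -1.1252)
Z - k = 175 - 1*(-35644/31679) = 175 + 35644/31679 = 5579469/31679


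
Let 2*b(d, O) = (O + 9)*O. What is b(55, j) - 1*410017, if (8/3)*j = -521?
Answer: -50151743/128 ≈ -3.9181e+5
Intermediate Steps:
j = -1563/8 (j = (3/8)*(-521) = -1563/8 ≈ -195.38)
b(d, O) = O*(9 + O)/2 (b(d, O) = ((O + 9)*O)/2 = ((9 + O)*O)/2 = (O*(9 + O))/2 = O*(9 + O)/2)
b(55, j) - 1*410017 = (1/2)*(-1563/8)*(9 - 1563/8) - 1*410017 = (1/2)*(-1563/8)*(-1491/8) - 410017 = 2330433/128 - 410017 = -50151743/128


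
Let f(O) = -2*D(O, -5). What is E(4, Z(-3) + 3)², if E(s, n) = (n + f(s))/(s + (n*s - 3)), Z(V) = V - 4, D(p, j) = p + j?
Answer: 4/225 ≈ 0.017778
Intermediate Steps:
D(p, j) = j + p
Z(V) = -4 + V
f(O) = 10 - 2*O (f(O) = -2*(-5 + O) = 10 - 2*O)
E(s, n) = (10 + n - 2*s)/(-3 + s + n*s) (E(s, n) = (n + (10 - 2*s))/(s + (n*s - 3)) = (10 + n - 2*s)/(s + (-3 + n*s)) = (10 + n - 2*s)/(-3 + s + n*s))
E(4, Z(-3) + 3)² = ((10 + ((-4 - 3) + 3) - 2*4)/(-3 + 4 + ((-4 - 3) + 3)*4))² = ((10 + (-7 + 3) - 8)/(-3 + 4 + (-7 + 3)*4))² = ((10 - 4 - 8)/(-3 + 4 - 4*4))² = (-2/(-3 + 4 - 16))² = (-2/(-15))² = (-1/15*(-2))² = (2/15)² = 4/225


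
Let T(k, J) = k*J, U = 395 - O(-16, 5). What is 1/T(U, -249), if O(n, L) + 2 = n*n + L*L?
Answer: -1/28884 ≈ -3.4621e-5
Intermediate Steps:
O(n, L) = -2 + L² + n² (O(n, L) = -2 + (n*n + L*L) = -2 + (n² + L²) = -2 + (L² + n²) = -2 + L² + n²)
U = 116 (U = 395 - (-2 + 5² + (-16)²) = 395 - (-2 + 25 + 256) = 395 - 1*279 = 395 - 279 = 116)
T(k, J) = J*k
1/T(U, -249) = 1/(-249*116) = 1/(-28884) = -1/28884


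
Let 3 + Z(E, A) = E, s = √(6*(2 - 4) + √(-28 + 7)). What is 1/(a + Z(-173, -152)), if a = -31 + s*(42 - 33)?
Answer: -1/(207 - 9*√(-12 + I*√21)) ≈ -0.0048508 - 0.00076497*I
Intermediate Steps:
s = √(-12 + I*√21) (s = √(6*(-2) + √(-21)) = √(-12 + I*√21) ≈ 0.65009 + 3.5246*I)
Z(E, A) = -3 + E
a = -31 + 9*√(-12 + I*√21) (a = -31 + √(-12 + I*√21)*(42 - 33) = -31 + √(-12 + I*√21)*9 = -31 + 9*√(-12 + I*√21) ≈ -25.149 + 31.721*I)
1/(a + Z(-173, -152)) = 1/((-31 + 9*√(-12 + I*√21)) + (-3 - 173)) = 1/((-31 + 9*√(-12 + I*√21)) - 176) = 1/(-207 + 9*√(-12 + I*√21))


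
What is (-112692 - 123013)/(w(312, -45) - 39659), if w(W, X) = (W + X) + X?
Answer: 235705/39437 ≈ 5.9767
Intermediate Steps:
w(W, X) = W + 2*X
(-112692 - 123013)/(w(312, -45) - 39659) = (-112692 - 123013)/((312 + 2*(-45)) - 39659) = -235705/((312 - 90) - 39659) = -235705/(222 - 39659) = -235705/(-39437) = -235705*(-1/39437) = 235705/39437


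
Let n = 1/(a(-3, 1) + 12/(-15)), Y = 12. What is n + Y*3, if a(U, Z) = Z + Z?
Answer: 221/6 ≈ 36.833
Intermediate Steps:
a(U, Z) = 2*Z
n = ⅚ (n = 1/(2*1 + 12/(-15)) = 1/(2 + 12*(-1/15)) = 1/(2 - ⅘) = 1/(6/5) = ⅚ ≈ 0.83333)
n + Y*3 = ⅚ + 12*3 = ⅚ + 36 = 221/6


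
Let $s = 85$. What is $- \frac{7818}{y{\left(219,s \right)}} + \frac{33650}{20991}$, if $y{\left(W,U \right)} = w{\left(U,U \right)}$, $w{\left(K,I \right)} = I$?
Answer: $- \frac{161247388}{1784235} \approx -90.373$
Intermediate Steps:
$y{\left(W,U \right)} = U$
$- \frac{7818}{y{\left(219,s \right)}} + \frac{33650}{20991} = - \frac{7818}{85} + \frac{33650}{20991} = - \frac{161247388}{1784235}$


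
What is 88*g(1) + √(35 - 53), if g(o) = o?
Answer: 88 + 3*I*√2 ≈ 88.0 + 4.2426*I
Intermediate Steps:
88*g(1) + √(35 - 53) = 88*1 + √(35 - 53) = 88 + √(-18) = 88 + 3*I*√2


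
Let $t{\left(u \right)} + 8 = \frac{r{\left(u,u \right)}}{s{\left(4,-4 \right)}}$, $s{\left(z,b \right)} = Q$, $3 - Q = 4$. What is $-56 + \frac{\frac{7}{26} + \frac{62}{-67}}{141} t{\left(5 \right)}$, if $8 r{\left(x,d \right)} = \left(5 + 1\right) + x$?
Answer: $- \frac{36650977}{654992} \approx -55.956$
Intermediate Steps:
$Q = -1$ ($Q = 3 - 4 = -1$)
$s{\left(z,b \right)} = -1$
$r{\left(x,d \right)} = \frac{3}{4} + \frac{x}{8}$ ($r{\left(x,d \right)} = \frac{\left(5 + 1\right) + x}{8} = \frac{6 + x}{8} = \frac{3}{4} + \frac{x}{8}$)
$t{\left(u \right)} = - \frac{35}{4} - \frac{u}{8}$ ($t{\left(u \right)} = -8 + \frac{\frac{3}{4} + \frac{u}{8}}{-1} = -8 + \left(\frac{3}{4} + \frac{u}{8}\right) \left(-1\right) = -8 - \left(\frac{3}{4} + \frac{u}{8}\right) = - \frac{35}{4} - \frac{u}{8}$)
$-56 + \frac{\frac{7}{26} + \frac{62}{-67}}{141} t{\left(5 \right)} = -56 + \frac{\frac{7}{26} + \frac{62}{-67}}{141} \left(- \frac{35}{4} - \frac{5}{8}\right) = -56 + \left(7 \cdot \frac{1}{26} + 62 \left(- \frac{1}{67}\right)\right) \frac{1}{141} \left(- \frac{35}{4} - \frac{5}{8}\right) = -56 + \left(\frac{7}{26} - \frac{62}{67}\right) \frac{1}{141} \left(- \frac{75}{8}\right) = -56 + \left(- \frac{1143}{1742}\right) \frac{1}{141} \left(- \frac{75}{8}\right) = -56 - - \frac{28575}{654992} = -56 + \frac{28575}{654992} = - \frac{36650977}{654992}$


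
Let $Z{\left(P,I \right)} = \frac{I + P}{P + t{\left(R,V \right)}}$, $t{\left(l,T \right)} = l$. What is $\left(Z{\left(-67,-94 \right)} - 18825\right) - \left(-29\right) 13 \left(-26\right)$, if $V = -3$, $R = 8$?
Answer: $- \frac{1688832}{59} \approx -28624.0$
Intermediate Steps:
$Z{\left(P,I \right)} = \frac{I + P}{8 + P}$ ($Z{\left(P,I \right)} = \frac{I + P}{P + 8} = \frac{I + P}{8 + P}$)
$\left(Z{\left(-67,-94 \right)} - 18825\right) - \left(-29\right) 13 \left(-26\right) = \left(\frac{-94 - 67}{8 - 67} - 18825\right) - \left(-29\right) 13 \left(-26\right) = \left(\frac{1}{-59} \left(-161\right) - 18825\right) - \left(-377\right) \left(-26\right) = \left(\left(- \frac{1}{59}\right) \left(-161\right) - 18825\right) - 9802 = \left(\frac{161}{59} - 18825\right) - 9802 = - \frac{1110514}{59} - 9802 = - \frac{1688832}{59}$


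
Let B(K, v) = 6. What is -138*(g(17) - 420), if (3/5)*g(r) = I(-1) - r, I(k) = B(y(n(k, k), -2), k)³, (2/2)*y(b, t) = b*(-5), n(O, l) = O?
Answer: 12190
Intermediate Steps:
y(b, t) = -5*b (y(b, t) = b*(-5) = -5*b)
I(k) = 216 (I(k) = 6³ = 216)
g(r) = 360 - 5*r/3 (g(r) = 5*(216 - r)/3 = 360 - 5*r/3)
-138*(g(17) - 420) = -138*((360 - 5/3*17) - 420) = -138*((360 - 85/3) - 420) = -138*(995/3 - 420) = -138*(-265/3) = 12190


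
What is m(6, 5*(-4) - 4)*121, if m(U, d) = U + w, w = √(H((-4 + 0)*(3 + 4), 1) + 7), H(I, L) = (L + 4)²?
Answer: 726 + 484*√2 ≈ 1410.5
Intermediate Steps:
H(I, L) = (4 + L)²
w = 4*√2 (w = √((4 + 1)² + 7) = √(5² + 7) = √(25 + 7) = √32 = 4*√2 ≈ 5.6569)
m(U, d) = U + 4*√2
m(6, 5*(-4) - 4)*121 = (6 + 4*√2)*121 = 726 + 484*√2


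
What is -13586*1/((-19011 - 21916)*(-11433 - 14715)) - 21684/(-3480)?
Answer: 241721715904/38793270855 ≈ 6.2310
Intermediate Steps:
-13586*1/((-19011 - 21916)*(-11433 - 14715)) - 21684/(-3480) = -13586/((-40927*(-26148))) - 21684*(-1/3480) = -13586/1070159196 + 1807/290 = -13586*1/1070159196 + 1807/290 = -6793/535079598 + 1807/290 = 241721715904/38793270855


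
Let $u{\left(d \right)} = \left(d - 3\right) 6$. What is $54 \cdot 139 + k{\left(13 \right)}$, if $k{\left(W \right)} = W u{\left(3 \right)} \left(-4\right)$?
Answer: $7506$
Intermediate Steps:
$u{\left(d \right)} = -18 + 6 d$ ($u{\left(d \right)} = \left(-3 + d\right) 6 = -18 + 6 d$)
$k{\left(W \right)} = 0$ ($k{\left(W \right)} = W \left(-18 + 6 \cdot 3\right) \left(-4\right) = W \left(-18 + 18\right) \left(-4\right) = W 0 \left(-4\right) = 0 \left(-4\right) = 0$)
$54 \cdot 139 + k{\left(13 \right)} = 54 \cdot 139 + 0 = 7506 + 0 = 7506$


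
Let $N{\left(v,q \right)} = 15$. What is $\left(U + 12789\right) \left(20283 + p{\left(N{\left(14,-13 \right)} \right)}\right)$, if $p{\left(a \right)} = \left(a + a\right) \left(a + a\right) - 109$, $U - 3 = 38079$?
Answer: $1072055454$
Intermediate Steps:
$U = 38082$ ($U = 3 + 38079 = 38082$)
$p{\left(a \right)} = -109 + 4 a^{2}$ ($p{\left(a \right)} = 2 a 2 a - 109 = 4 a^{2} - 109 = -109 + 4 a^{2}$)
$\left(U + 12789\right) \left(20283 + p{\left(N{\left(14,-13 \right)} \right)}\right) = \left(38082 + 12789\right) \left(20283 - \left(109 - 4 \cdot 15^{2}\right)\right) = 50871 \left(20283 + \left(-109 + 4 \cdot 225\right)\right) = 50871 \left(20283 + \left(-109 + 900\right)\right) = 50871 \left(20283 + 791\right) = 50871 \cdot 21074 = 1072055454$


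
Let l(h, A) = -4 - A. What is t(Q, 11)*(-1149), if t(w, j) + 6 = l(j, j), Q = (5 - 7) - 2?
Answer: 24129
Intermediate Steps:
Q = -4 (Q = -2 - 2 = -4)
t(w, j) = -10 - j (t(w, j) = -6 + (-4 - j) = -10 - j)
t(Q, 11)*(-1149) = (-10 - 1*11)*(-1149) = (-10 - 11)*(-1149) = -21*(-1149) = 24129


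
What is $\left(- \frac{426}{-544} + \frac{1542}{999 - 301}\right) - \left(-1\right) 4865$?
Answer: $\frac{462108769}{94928} \approx 4868.0$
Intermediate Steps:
$\left(- \frac{426}{-544} + \frac{1542}{999 - 301}\right) - \left(-1\right) 4865 = \left(\left(-426\right) \left(- \frac{1}{544}\right) + \frac{1542}{999 - 301}\right) - -4865 = \left(\frac{213}{272} + \frac{1542}{698}\right) + 4865 = \left(\frac{213}{272} + 1542 \cdot \frac{1}{698}\right) + 4865 = \left(\frac{213}{272} + \frac{771}{349}\right) + 4865 = \frac{284049}{94928} + 4865 = \frac{462108769}{94928}$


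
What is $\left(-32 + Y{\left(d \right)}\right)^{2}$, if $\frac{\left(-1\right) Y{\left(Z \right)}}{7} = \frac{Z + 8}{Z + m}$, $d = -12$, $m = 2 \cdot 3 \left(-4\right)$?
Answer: $\frac{87025}{81} \approx 1074.4$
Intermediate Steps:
$m = -24$ ($m = 6 \left(-4\right) = -24$)
$Y{\left(Z \right)} = - \frac{7 \left(8 + Z\right)}{-24 + Z}$ ($Y{\left(Z \right)} = - 7 \frac{Z + 8}{Z - 24} = - 7 \frac{8 + Z}{-24 + Z} = - \frac{7 \left(8 + Z\right)}{-24 + Z}$)
$\left(-32 + Y{\left(d \right)}\right)^{2} = \left(-32 + \frac{7 \left(-8 - -12\right)}{-24 - 12}\right)^{2} = \left(-32 + \frac{7 \left(-8 + 12\right)}{-36}\right)^{2} = \left(-32 + 7 \left(- \frac{1}{36}\right) 4\right)^{2} = \left(-32 - \frac{7}{9}\right)^{2} = \left(- \frac{295}{9}\right)^{2} = \frac{87025}{81}$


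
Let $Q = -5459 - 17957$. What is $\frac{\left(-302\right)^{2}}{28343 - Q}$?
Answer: $\frac{91204}{51759} \approx 1.7621$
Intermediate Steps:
$Q = -23416$
$\frac{\left(-302\right)^{2}}{28343 - Q} = \frac{\left(-302\right)^{2}}{28343 - -23416} = \frac{91204}{28343 + 23416} = \frac{91204}{51759}$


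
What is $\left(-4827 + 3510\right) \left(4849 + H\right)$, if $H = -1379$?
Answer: $-4569990$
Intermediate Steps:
$\left(-4827 + 3510\right) \left(4849 + H\right) = \left(-4827 + 3510\right) \left(4849 - 1379\right) = \left(-1317\right) 3470 = -4569990$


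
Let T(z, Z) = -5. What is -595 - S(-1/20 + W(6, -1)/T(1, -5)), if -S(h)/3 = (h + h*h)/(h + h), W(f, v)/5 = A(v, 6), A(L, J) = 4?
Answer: -23983/40 ≈ -599.58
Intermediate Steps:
W(f, v) = 20 (W(f, v) = 5*4 = 20)
S(h) = -3*(h + h²)/(2*h) (S(h) = -3*(h + h*h)/(h + h) = -3*(h + h²)/(2*h))
-595 - S(-1/20 + W(6, -1)/T(1, -5)) = -595 - (-3/2 - 3*(-1/20 + 20/(-5))/2) = -595 - (-3/2 - 3*(-1*1/20 + 20*(-⅕))/2) = -595 - (-3/2 - 3*(-1/20 - 4)/2) = -595 - (-3/2 - 3/2*(-81/20)) = -595 - (-3/2 + 243/40) = -595 - 1*183/40 = -595 - 183/40 = -23983/40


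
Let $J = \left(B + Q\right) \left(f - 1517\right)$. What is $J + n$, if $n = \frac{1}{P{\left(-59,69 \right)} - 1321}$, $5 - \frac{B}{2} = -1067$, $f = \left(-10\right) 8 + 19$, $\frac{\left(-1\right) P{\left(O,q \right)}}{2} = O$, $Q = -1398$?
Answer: $- \frac{1416157165}{1203} \approx -1.1772 \cdot 10^{6}$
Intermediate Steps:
$P{\left(O,q \right)} = - 2 O$
$f = -61$ ($f = -80 + 19 = -61$)
$B = 2144$ ($B = 10 - -2134 = 10 + 2134 = 2144$)
$J = -1177188$ ($J = \left(2144 - 1398\right) \left(-61 - 1517\right) = 746 \left(-1578\right) = -1177188$)
$n = - \frac{1}{1203}$ ($n = \frac{1}{\left(-2\right) \left(-59\right) - 1321} = \frac{1}{118 - 1321} = \frac{1}{-1203} = - \frac{1}{1203} \approx -0.00083125$)
$J + n = -1177188 - \frac{1}{1203} = - \frac{1416157165}{1203}$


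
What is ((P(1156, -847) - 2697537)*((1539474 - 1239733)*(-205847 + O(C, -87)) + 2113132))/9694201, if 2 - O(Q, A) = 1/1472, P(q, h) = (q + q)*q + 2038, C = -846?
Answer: 2073138182289117279/14269863872 ≈ 1.4528e+8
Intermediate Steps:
P(q, h) = 2038 + 2*q² (P(q, h) = (2*q)*q + 2038 = 2*q² + 2038 = 2038 + 2*q²)
O(Q, A) = 2943/1472 (O(Q, A) = 2 - 1/1472 = 2943/1472)
((P(1156, -847) - 2697537)*((1539474 - 1239733)*(-205847 + O(C, -87)) + 2113132))/9694201 = (((2038 + 2*1156²) - 2697537)*((1539474 - 1239733)*(-205847 + 2943/1472) + 2113132))/9694201 = (((2038 + 2*1336336) - 2697537)*(299741*(-303003841/1472) + 2113132))*(1/9694201) = (((2038 + 2672672) - 2697537)*(-90822674305181/1472 + 2113132))*(1/9694201) = ((2674710 - 2697537)*(-90819563774877/1472))*(1/9694201) = -22827*(-90819563774877/1472)*(1/9694201) = (2073138182289117279/1472)*(1/9694201) = 2073138182289117279/14269863872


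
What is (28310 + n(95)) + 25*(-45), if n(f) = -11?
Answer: 27174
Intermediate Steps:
(28310 + n(95)) + 25*(-45) = (28310 - 11) + 25*(-45) = 28299 - 1125 = 27174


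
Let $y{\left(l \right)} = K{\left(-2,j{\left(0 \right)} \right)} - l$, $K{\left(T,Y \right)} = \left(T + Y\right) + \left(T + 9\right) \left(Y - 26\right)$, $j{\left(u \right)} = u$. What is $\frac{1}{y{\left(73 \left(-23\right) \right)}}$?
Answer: $\frac{1}{1495} \approx 0.0006689$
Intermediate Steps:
$K{\left(T,Y \right)} = T + Y + \left(-26 + Y\right) \left(9 + T\right)$ ($K{\left(T,Y \right)} = \left(T + Y\right) + \left(9 + T\right) \left(-26 + Y\right) = \left(T + Y\right) + \left(-26 + Y\right) \left(9 + T\right) = T + Y + \left(-26 + Y\right) \left(9 + T\right)$)
$y{\left(l \right)} = -184 - l$ ($y{\left(l \right)} = \left(-234 - -50 + 10 \cdot 0 - 0\right) - l = \left(-234 + 50 + 0 + 0\right) - l = -184 - l$)
$\frac{1}{y{\left(73 \left(-23\right) \right)}} = \frac{1}{-184 - 73 \left(-23\right)} = \frac{1}{-184 - -1679} = \frac{1}{-184 + 1679} = \frac{1}{1495}$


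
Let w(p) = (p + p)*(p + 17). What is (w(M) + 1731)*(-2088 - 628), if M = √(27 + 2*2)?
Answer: -4869788 - 92344*√31 ≈ -5.3839e+6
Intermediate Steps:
M = √31 (M = √(27 + 4) = √31 ≈ 5.5678)
w(p) = 2*p*(17 + p) (w(p) = (2*p)*(17 + p) = 2*p*(17 + p))
(w(M) + 1731)*(-2088 - 628) = (2*√31*(17 + √31) + 1731)*(-2088 - 628) = (1731 + 2*√31*(17 + √31))*(-2716) = -4701396 - 5432*√31*(17 + √31)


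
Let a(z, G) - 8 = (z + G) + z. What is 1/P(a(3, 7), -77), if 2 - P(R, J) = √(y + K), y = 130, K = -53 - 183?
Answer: 1/55 + I*√106/110 ≈ 0.018182 + 0.093597*I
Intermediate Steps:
K = -236
a(z, G) = 8 + G + 2*z (a(z, G) = 8 + ((z + G) + z) = 8 + ((G + z) + z) = 8 + (G + 2*z) = 8 + G + 2*z)
P(R, J) = 2 - I*√106 (P(R, J) = 2 - √(130 - 236) = 2 - √(-106) = 2 - I*√106)
1/P(a(3, 7), -77) = 1/(2 - I*√106)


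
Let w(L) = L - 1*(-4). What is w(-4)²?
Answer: 0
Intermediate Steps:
w(L) = 4 + L (w(L) = L + 4 = 4 + L)
w(-4)² = (4 - 4)² = 0² = 0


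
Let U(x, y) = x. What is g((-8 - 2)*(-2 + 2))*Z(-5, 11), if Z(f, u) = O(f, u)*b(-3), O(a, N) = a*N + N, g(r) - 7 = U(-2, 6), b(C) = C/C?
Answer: -220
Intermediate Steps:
b(C) = 1
g(r) = 5 (g(r) = 7 - 2 = 5)
O(a, N) = N + N*a (O(a, N) = N*a + N = N + N*a)
Z(f, u) = u*(1 + f) (Z(f, u) = (u*(1 + f))*1 = u*(1 + f))
g((-8 - 2)*(-2 + 2))*Z(-5, 11) = 5*(11*(1 - 5)) = 5*(11*(-4)) = 5*(-44) = -220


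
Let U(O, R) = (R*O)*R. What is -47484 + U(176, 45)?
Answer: 308916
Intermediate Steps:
U(O, R) = O*R² (U(O, R) = (O*R)*R = O*R²)
-47484 + U(176, 45) = -47484 + 176*45² = -47484 + 176*2025 = -47484 + 356400 = 308916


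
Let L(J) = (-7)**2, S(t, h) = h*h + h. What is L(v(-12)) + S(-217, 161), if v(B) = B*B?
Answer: 26131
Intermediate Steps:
S(t, h) = h + h**2 (S(t, h) = h**2 + h = h + h**2)
v(B) = B**2
L(J) = 49
L(v(-12)) + S(-217, 161) = 49 + 161*(1 + 161) = 49 + 161*162 = 49 + 26082 = 26131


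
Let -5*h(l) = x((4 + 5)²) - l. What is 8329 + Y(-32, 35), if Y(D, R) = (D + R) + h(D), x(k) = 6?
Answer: 41622/5 ≈ 8324.4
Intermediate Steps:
h(l) = -6/5 + l/5 (h(l) = -(6 - l)/5 = -6/5 + l/5)
Y(D, R) = -6/5 + R + 6*D/5 (Y(D, R) = (D + R) + (-6/5 + D/5) = -6/5 + R + 6*D/5)
8329 + Y(-32, 35) = 8329 + (-6/5 + 35 + (6/5)*(-32)) = 8329 + (-6/5 + 35 - 192/5) = 8329 - 23/5 = 41622/5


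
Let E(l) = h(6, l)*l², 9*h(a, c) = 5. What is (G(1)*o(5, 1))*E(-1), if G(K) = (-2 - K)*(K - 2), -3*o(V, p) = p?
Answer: -5/9 ≈ -0.55556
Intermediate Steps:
o(V, p) = -p/3
h(a, c) = 5/9 (h(a, c) = (⅑)*5 = 5/9)
E(l) = 5*l²/9
G(K) = (-2 + K)*(-2 - K) (G(K) = (-2 - K)*(-2 + K) = (-2 + K)*(-2 - K))
(G(1)*o(5, 1))*E(-1) = ((4 - 1*1²)*(-⅓*1))*((5/9)*(-1)²) = ((4 - 1*1)*(-⅓))*((5/9)*1) = ((4 - 1)*(-⅓))*(5/9) = (3*(-⅓))*(5/9) = -1*5/9 = -5/9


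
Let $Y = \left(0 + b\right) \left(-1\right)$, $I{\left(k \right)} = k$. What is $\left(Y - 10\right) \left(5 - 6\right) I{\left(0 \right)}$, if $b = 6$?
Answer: $0$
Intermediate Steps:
$Y = -6$ ($Y = \left(0 + 6\right) \left(-1\right) = 6 \left(-1\right) = -6$)
$\left(Y - 10\right) \left(5 - 6\right) I{\left(0 \right)} = \left(-6 - 10\right) \left(5 - 6\right) 0 = - 16 \left(\left(-1\right) 0\right) = \left(-16\right) 0 = 0$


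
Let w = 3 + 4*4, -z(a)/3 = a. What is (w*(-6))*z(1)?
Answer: 342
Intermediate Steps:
z(a) = -3*a
w = 19 (w = 3 + 16 = 19)
(w*(-6))*z(1) = (19*(-6))*(-3*1) = -114*(-3) = 342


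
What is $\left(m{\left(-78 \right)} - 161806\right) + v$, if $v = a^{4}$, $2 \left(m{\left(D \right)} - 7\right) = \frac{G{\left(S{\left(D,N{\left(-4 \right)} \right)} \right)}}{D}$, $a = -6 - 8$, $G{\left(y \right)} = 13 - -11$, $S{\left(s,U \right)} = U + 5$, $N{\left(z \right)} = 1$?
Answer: $- \frac{1603981}{13} \approx -1.2338 \cdot 10^{5}$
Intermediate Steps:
$S{\left(s,U \right)} = 5 + U$
$G{\left(y \right)} = 24$ ($G{\left(y \right)} = 13 + 11 = 24$)
$a = -14$ ($a = -6 - 8 = -14$)
$m{\left(D \right)} = 7 + \frac{12}{D}$ ($m{\left(D \right)} = 7 + \frac{24 \frac{1}{D}}{2} = 7 + \frac{12}{D}$)
$v = 38416$ ($v = \left(-14\right)^{4} = 38416$)
$\left(m{\left(-78 \right)} - 161806\right) + v = \left(\left(7 + \frac{12}{-78}\right) - 161806\right) + 38416 = \left(\left(7 + 12 \left(- \frac{1}{78}\right)\right) - 161806\right) + 38416 = \left(\left(7 - \frac{2}{13}\right) - 161806\right) + 38416 = \left(\frac{89}{13} - 161806\right) + 38416 = - \frac{2103389}{13} + 38416 = - \frac{1603981}{13}$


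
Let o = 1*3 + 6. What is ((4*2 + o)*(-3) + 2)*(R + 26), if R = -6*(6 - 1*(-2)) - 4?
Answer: 1274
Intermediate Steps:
o = 9 (o = 3 + 6 = 9)
R = -52 (R = -6*(6 + 2) - 4 = -6*8 - 4 = -48 - 4 = -52)
((4*2 + o)*(-3) + 2)*(R + 26) = ((4*2 + 9)*(-3) + 2)*(-52 + 26) = ((8 + 9)*(-3) + 2)*(-26) = (17*(-3) + 2)*(-26) = (-51 + 2)*(-26) = -49*(-26) = 1274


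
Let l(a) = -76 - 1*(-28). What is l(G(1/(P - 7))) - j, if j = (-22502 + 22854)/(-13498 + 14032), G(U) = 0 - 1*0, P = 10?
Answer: -12992/267 ≈ -48.659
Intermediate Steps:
G(U) = 0 (G(U) = 0 + 0 = 0)
l(a) = -48 (l(a) = -76 + 28 = -48)
j = 176/267 (j = 352/534 = 352*(1/534) = 176/267 ≈ 0.65918)
l(G(1/(P - 7))) - j = -48 - 1*176/267 = -48 - 176/267 = -12992/267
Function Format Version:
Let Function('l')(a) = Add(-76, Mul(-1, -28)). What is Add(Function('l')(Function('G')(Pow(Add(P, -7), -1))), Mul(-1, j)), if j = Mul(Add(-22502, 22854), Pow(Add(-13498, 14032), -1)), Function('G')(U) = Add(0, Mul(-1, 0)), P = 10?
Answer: Rational(-12992, 267) ≈ -48.659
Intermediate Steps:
Function('G')(U) = 0 (Function('G')(U) = Add(0, 0) = 0)
Function('l')(a) = -48 (Function('l')(a) = Add(-76, 28) = -48)
j = Rational(176, 267) (j = Mul(352, Pow(534, -1)) = Mul(352, Rational(1, 534)) = Rational(176, 267) ≈ 0.65918)
Add(Function('l')(Function('G')(Pow(Add(P, -7), -1))), Mul(-1, j)) = Add(-48, Mul(-1, Rational(176, 267))) = Add(-48, Rational(-176, 267)) = Rational(-12992, 267)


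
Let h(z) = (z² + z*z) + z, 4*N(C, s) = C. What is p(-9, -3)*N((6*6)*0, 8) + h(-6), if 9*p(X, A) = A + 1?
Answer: 66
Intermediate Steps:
N(C, s) = C/4
p(X, A) = ⅑ + A/9 (p(X, A) = (A + 1)/9 = (1 + A)/9 = ⅑ + A/9)
h(z) = z + 2*z² (h(z) = (z² + z²) + z = 2*z² + z = z + 2*z²)
p(-9, -3)*N((6*6)*0, 8) + h(-6) = (⅑ + (⅑)*(-3))*(((6*6)*0)/4) - 6*(1 + 2*(-6)) = (⅑ - ⅓)*((36*0)/4) - 6*(1 - 12) = -0/18 - 6*(-11) = -2/9*0 + 66 = 0 + 66 = 66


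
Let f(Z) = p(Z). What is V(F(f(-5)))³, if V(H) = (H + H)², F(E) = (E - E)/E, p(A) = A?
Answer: 0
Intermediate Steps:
f(Z) = Z
F(E) = 0 (F(E) = 0/E = 0)
V(H) = 4*H² (V(H) = (2*H)² = 4*H²)
V(F(f(-5)))³ = (4*0²)³ = (4*0)³ = 0³ = 0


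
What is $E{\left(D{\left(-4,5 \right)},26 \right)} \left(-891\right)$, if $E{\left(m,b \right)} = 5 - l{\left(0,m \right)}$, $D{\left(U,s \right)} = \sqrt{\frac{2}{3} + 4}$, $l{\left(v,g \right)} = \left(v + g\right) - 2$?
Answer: $-6237 + 297 \sqrt{42} \approx -4312.2$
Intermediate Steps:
$l{\left(v,g \right)} = -2 + g + v$ ($l{\left(v,g \right)} = \left(g + v\right) - 2 = -2 + g + v$)
$D{\left(U,s \right)} = \frac{\sqrt{42}}{3}$ ($D{\left(U,s \right)} = \sqrt{2 \cdot \frac{1}{3} + 4} = \sqrt{\frac{2}{3} + 4} = \sqrt{\frac{14}{3}} = \frac{\sqrt{42}}{3}$)
$E{\left(m,b \right)} = 7 - m$ ($E{\left(m,b \right)} = 5 - \left(-2 + m + 0\right) = 5 - \left(-2 + m\right) = 7 - m$)
$E{\left(D{\left(-4,5 \right)},26 \right)} \left(-891\right) = \left(7 - \frac{\sqrt{42}}{3}\right) \left(-891\right) = -6237 + 297 \sqrt{42}$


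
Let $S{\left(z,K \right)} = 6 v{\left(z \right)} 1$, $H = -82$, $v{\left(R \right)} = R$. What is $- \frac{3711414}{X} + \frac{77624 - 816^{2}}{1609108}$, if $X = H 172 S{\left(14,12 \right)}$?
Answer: $\frac{31399799595}{11347429616} \approx 2.7671$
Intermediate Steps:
$S{\left(z,K \right)} = 6 z$ ($S{\left(z,K \right)} = 6 z 1 = 6 z$)
$X = -1184736$ ($X = \left(-82\right) 172 \cdot 6 \cdot 14 = \left(-14104\right) 84 = -1184736$)
$- \frac{3711414}{X} + \frac{77624 - 816^{2}}{1609108} = - \frac{3711414}{-1184736} + \frac{77624 - 816^{2}}{1609108} = \left(-3711414\right) \left(- \frac{1}{1184736}\right) + \left(77624 - 665856\right) \frac{1}{1609108} = \frac{88367}{28208} + \left(77624 - 665856\right) \frac{1}{1609108} = \frac{88367}{28208} - \frac{147058}{402277} = \frac{31399799595}{11347429616}$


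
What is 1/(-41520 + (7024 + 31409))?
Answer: -1/3087 ≈ -0.00032394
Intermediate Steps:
1/(-41520 + (7024 + 31409)) = 1/(-41520 + 38433) = 1/(-3087) = -1/3087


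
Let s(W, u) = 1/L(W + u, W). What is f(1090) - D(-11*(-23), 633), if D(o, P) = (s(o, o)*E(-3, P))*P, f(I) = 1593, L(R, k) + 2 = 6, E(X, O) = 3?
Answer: 4473/4 ≈ 1118.3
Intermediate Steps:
L(R, k) = 4 (L(R, k) = -2 + 6 = 4)
s(W, u) = ¼ (s(W, u) = 1/4 = ¼)
D(o, P) = 3*P/4 (D(o, P) = ((¼)*3)*P = 3*P/4)
f(1090) - D(-11*(-23), 633) = 1593 - 3*633/4 = 1593 - 1*1899/4 = 1593 - 1899/4 = 4473/4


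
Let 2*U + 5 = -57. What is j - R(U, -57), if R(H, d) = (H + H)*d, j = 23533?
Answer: 19999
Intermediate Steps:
U = -31 (U = -5/2 + (1/2)*(-57) = -5/2 - 57/2 = -31)
R(H, d) = 2*H*d (R(H, d) = (2*H)*d = 2*H*d)
j - R(U, -57) = 23533 - 2*(-31)*(-57) = 23533 - 1*3534 = 23533 - 3534 = 19999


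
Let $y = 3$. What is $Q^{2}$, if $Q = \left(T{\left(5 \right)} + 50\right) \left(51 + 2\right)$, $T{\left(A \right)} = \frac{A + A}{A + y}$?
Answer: $\frac{118048225}{16} \approx 7.378 \cdot 10^{6}$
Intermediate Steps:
$T{\left(A \right)} = \frac{2 A}{3 + A}$ ($T{\left(A \right)} = \frac{A + A}{A + 3} = \frac{2 A}{3 + A}$)
$Q = \frac{10865}{4}$ ($Q = \left(2 \cdot 5 \frac{1}{3 + 5} + 50\right) \left(51 + 2\right) = \left(2 \cdot 5 \cdot \frac{1}{8} + 50\right) 53 = \left(\frac{5}{4} + 50\right) 53 = \frac{205}{4} \cdot 53 = \frac{10865}{4} \approx 2716.3$)
$Q^{2} = \left(\frac{10865}{4}\right)^{2} = \frac{118048225}{16}$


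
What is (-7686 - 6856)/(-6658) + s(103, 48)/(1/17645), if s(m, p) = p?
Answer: 2819537111/3329 ≈ 8.4696e+5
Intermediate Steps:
(-7686 - 6856)/(-6658) + s(103, 48)/(1/17645) = (-7686 - 6856)/(-6658) + 48/(1/17645) = -14542*(-1/6658) + 48/(1/17645) = 7271/3329 + 48*17645 = 7271/3329 + 846960 = 2819537111/3329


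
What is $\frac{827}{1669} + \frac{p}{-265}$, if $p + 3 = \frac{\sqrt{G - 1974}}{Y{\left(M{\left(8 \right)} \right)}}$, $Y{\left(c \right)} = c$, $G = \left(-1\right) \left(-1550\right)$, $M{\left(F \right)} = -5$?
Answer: $\frac{224162}{442285} + \frac{2 i \sqrt{106}}{1325} \approx 0.50683 + 0.015541 i$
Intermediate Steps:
$G = 1550$
$p = -3 - \frac{2 i \sqrt{106}}{5}$ ($p = -3 + \frac{\sqrt{1550 - 1974}}{-5} = -3 + \sqrt{-424} \left(- \frac{1}{5}\right) = -3 + 2 i \sqrt{106} \left(- \frac{1}{5}\right) = -3 - \frac{2 i \sqrt{106}}{5} \approx -3.0 - 4.1183 i$)
$\frac{827}{1669} + \frac{p}{-265} = \frac{827}{1669} + \frac{-3 - \frac{2 i \sqrt{106}}{5}}{-265} = 827 \cdot \frac{1}{1669} + \left(-3 - \frac{2 i \sqrt{106}}{5}\right) \left(- \frac{1}{265}\right) = \frac{827}{1669} + \left(\frac{3}{265} + \frac{2 i \sqrt{106}}{1325}\right) = \frac{224162}{442285} + \frac{2 i \sqrt{106}}{1325}$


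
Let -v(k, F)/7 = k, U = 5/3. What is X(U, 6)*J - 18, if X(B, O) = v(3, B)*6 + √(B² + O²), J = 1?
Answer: -144 + √349/3 ≈ -137.77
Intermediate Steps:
U = 5/3 (U = 5*(⅓) = 5/3 ≈ 1.6667)
v(k, F) = -7*k
X(B, O) = -126 + √(B² + O²) (X(B, O) = -7*3*6 + √(B² + O²) = -21*6 + √(B² + O²) = -126 + √(B² + O²))
X(U, 6)*J - 18 = (-126 + √((5/3)² + 6²))*1 - 18 = (-126 + √(25/9 + 36))*1 - 18 = (-126 + √(349/9))*1 - 18 = (-126 + √349/3)*1 - 18 = (-126 + √349/3) - 18 = -144 + √349/3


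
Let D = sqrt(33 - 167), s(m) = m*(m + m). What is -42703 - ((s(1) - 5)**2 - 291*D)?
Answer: -42712 + 291*I*sqrt(134) ≈ -42712.0 + 3368.6*I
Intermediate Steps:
s(m) = 2*m**2 (s(m) = m*(2*m) = 2*m**2)
D = I*sqrt(134) (D = sqrt(-134) = I*sqrt(134) ≈ 11.576*I)
-42703 - ((s(1) - 5)**2 - 291*D) = -42703 - ((2*1**2 - 5)**2 - 291*I*sqrt(134)) = -42703 - ((2*1 - 5)**2 - 291*I*sqrt(134)) = -42703 - ((2 - 5)**2 - 291*I*sqrt(134)) = -42703 - ((-3)**2 - 291*I*sqrt(134)) = -42703 - (9 - 291*I*sqrt(134)) = -42703 + (-9 + 291*I*sqrt(134)) = -42712 + 291*I*sqrt(134)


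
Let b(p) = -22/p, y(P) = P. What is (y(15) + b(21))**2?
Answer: 85849/441 ≈ 194.67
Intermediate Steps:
(y(15) + b(21))**2 = (15 - 22/21)**2 = (293/21)**2 = 85849/441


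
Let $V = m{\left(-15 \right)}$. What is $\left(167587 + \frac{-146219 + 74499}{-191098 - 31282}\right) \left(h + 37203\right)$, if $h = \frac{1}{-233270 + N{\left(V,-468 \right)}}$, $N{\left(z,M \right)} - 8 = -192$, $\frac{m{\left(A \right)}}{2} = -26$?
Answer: $\frac{16184011350972924679}{2595775026} \approx 6.2348 \cdot 10^{9}$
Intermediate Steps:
$m{\left(A \right)} = -52$ ($m{\left(A \right)} = 2 \left(-26\right) = -52$)
$V = -52$
$N{\left(z,M \right)} = -184$ ($N{\left(z,M \right)} = 8 - 192 = -184$)
$h = - \frac{1}{233454}$ ($h = \frac{1}{-233270 - 184} = \frac{1}{-233454} = - \frac{1}{233454} \approx -4.2835 \cdot 10^{-6}$)
$\left(167587 + \frac{-146219 + 74499}{-191098 - 31282}\right) \left(h + 37203\right) = \left(167587 + \frac{-146219 + 74499}{-191098 - 31282}\right) \left(- \frac{1}{233454} + 37203\right) = \left(167587 - \frac{71720}{-222380}\right) \frac{8685189161}{233454} = \left(167587 - - \frac{3586}{11119}\right) \frac{8685189161}{233454} = \left(167587 + \frac{3586}{11119}\right) \frac{8685189161}{233454} = \frac{1863403439}{11119} \cdot \frac{8685189161}{233454} = \frac{16184011350972924679}{2595775026}$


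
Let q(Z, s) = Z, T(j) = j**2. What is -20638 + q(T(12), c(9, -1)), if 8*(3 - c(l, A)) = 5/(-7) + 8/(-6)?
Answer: -20494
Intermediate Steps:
c(l, A) = 547/168 (c(l, A) = 3 - (5/(-7) + 8/(-6))/8 = 3 - (5*(-1/7) + 8*(-1/6))/8 = 3 - (-5/7 - 4/3)/8 = 3 - 1/8*(-43/21) = 3 + 43/168 = 547/168)
-20638 + q(T(12), c(9, -1)) = -20638 + 12**2 = -20638 + 144 = -20494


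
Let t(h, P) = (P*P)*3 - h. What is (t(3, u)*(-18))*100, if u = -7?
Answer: -259200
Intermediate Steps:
t(h, P) = -h + 3*P**2 (t(h, P) = P**2*3 - h = 3*P**2 - h = -h + 3*P**2)
(t(3, u)*(-18))*100 = ((-1*3 + 3*(-7)**2)*(-18))*100 = ((-3 + 3*49)*(-18))*100 = ((-3 + 147)*(-18))*100 = (144*(-18))*100 = -2592*100 = -259200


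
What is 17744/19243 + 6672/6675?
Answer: 82276832/42815675 ≈ 1.9217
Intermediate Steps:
17744/19243 + 6672/6675 = 17744*(1/19243) + 6672*(1/6675) = 17744/19243 + 2224/2225 = 82276832/42815675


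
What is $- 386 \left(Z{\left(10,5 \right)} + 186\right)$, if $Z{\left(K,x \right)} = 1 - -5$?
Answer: $-74112$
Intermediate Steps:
$Z{\left(K,x \right)} = 6$ ($Z{\left(K,x \right)} = 1 + 5 = 6$)
$- 386 \left(Z{\left(10,5 \right)} + 186\right) = - 386 \left(6 + 186\right) = \left(-386\right) 192 = -74112$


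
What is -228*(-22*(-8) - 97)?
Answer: -18012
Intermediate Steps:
-228*(-22*(-8) - 97) = -228*(176 - 97) = -228*79 = -18012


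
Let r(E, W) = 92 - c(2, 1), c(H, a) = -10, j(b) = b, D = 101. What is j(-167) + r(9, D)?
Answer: -65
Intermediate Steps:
r(E, W) = 102 (r(E, W) = 92 - 1*(-10) = 92 + 10 = 102)
j(-167) + r(9, D) = -167 + 102 = -65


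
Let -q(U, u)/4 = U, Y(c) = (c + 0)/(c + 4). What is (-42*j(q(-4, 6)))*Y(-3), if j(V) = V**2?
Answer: 32256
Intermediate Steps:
Y(c) = c/(4 + c)
q(U, u) = -4*U
(-42*j(q(-4, 6)))*Y(-3) = (-42*(-4*(-4))**2)*(-3/(4 - 3)) = (-42*16**2)*(-3/1) = (-42*256)*(-3*1) = -10752*(-3) = 32256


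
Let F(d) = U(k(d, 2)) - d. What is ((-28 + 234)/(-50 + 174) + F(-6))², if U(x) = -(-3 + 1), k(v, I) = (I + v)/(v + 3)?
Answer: 358801/3844 ≈ 93.341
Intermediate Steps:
k(v, I) = (I + v)/(3 + v)
U(x) = 2 (U(x) = -1*(-2) = 2)
F(d) = 2 - d
((-28 + 234)/(-50 + 174) + F(-6))² = ((-28 + 234)/(-50 + 174) + (2 - 1*(-6)))² = (206/124 + (2 + 6))² = (206*(1/124) + 8)² = (103/62 + 8)² = (599/62)² = 358801/3844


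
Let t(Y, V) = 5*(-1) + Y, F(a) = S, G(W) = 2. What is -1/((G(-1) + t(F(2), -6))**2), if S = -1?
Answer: -1/16 ≈ -0.062500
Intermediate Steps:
F(a) = -1
t(Y, V) = -5 + Y
-1/((G(-1) + t(F(2), -6))**2) = -1/((2 + (-5 - 1))**2) = -1/((2 - 6)**2) = -1/((-4)**2) = -1/16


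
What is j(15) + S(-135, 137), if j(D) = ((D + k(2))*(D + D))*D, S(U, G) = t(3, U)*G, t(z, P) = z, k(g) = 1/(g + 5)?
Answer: 50577/7 ≈ 7225.3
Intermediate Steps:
k(g) = 1/(5 + g)
S(U, G) = 3*G
j(D) = 2*D²*(⅐ + D) (j(D) = ((D + 1/(5 + 2))*(D + D))*D = ((D + 1/7)*(2*D))*D = ((D + ⅐)*(2*D))*D = ((⅐ + D)*(2*D))*D = (2*D*(⅐ + D))*D = 2*D²*(⅐ + D))
j(15) + S(-135, 137) = 15²*(2/7 + 2*15) + 3*137 = 225*(2/7 + 30) + 411 = 225*(212/7) + 411 = 47700/7 + 411 = 50577/7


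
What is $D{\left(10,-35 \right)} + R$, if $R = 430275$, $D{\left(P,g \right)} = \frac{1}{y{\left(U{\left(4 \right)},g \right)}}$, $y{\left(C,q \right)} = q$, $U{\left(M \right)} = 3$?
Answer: $\frac{15059624}{35} \approx 4.3028 \cdot 10^{5}$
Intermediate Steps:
$D{\left(P,g \right)} = \frac{1}{g}$
$D{\left(10,-35 \right)} + R = \frac{1}{-35} + 430275 = - \frac{1}{35} + 430275 = \frac{15059624}{35}$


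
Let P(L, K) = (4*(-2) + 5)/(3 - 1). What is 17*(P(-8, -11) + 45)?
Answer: 1479/2 ≈ 739.50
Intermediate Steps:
P(L, K) = -3/2 (P(L, K) = (-8 + 5)/2 = -3*½ = -3/2)
17*(P(-8, -11) + 45) = 17*(-3/2 + 45) = 17*(87/2) = 1479/2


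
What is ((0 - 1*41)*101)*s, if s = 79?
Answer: -327139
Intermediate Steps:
((0 - 1*41)*101)*s = ((0 - 1*41)*101)*79 = ((0 - 41)*101)*79 = -41*101*79 = -4141*79 = -327139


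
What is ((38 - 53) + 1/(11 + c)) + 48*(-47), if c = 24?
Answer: -79484/35 ≈ -2271.0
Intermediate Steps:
((38 - 53) + 1/(11 + c)) + 48*(-47) = ((38 - 53) + 1/(11 + 24)) + 48*(-47) = (-15 + 1/35) - 2256 = -524/35 - 2256 = -79484/35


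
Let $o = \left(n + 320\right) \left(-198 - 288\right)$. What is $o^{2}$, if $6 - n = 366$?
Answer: $377913600$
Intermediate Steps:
$n = -360$ ($n = 6 - 366 = -360$)
$o = 19440$ ($o = \left(-360 + 320\right) \left(-198 - 288\right) = \left(-40\right) \left(-486\right) = 19440$)
$o^{2} = 19440^{2} = 377913600$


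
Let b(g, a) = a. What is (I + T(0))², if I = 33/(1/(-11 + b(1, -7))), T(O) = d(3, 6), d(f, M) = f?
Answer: 349281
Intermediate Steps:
T(O) = 3
I = -594 (I = 33/(1/(-11 - 7)) = 33/(1/(-18)) = 33/(-1/18) = 33*(-18) = -594)
(I + T(0))² = (-594 + 3)² = (-591)² = 349281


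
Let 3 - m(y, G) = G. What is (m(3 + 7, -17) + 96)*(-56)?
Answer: -6496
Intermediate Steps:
m(y, G) = 3 - G
(m(3 + 7, -17) + 96)*(-56) = ((3 - 1*(-17)) + 96)*(-56) = ((3 + 17) + 96)*(-56) = (20 + 96)*(-56) = 116*(-56) = -6496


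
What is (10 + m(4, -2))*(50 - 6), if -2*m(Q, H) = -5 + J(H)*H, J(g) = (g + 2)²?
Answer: 550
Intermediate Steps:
J(g) = (2 + g)²
m(Q, H) = 5/2 - H*(2 + H)²/2 (m(Q, H) = -(-5 + (2 + H)²*H)/2 = -(-5 + H*(2 + H)²)/2 = 5/2 - H*(2 + H)²/2)
(10 + m(4, -2))*(50 - 6) = (10 + (5/2 - ½*(-2)*(2 - 2)²))*(50 - 6) = (10 + (5/2 - ½*(-2)*0²))*44 = (10 + (5/2 - ½*(-2)*0))*44 = (10 + (5/2 + 0))*44 = (10 + 5/2)*44 = (25/2)*44 = 550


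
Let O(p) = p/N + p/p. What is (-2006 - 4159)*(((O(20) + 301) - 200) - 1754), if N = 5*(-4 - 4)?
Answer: 20375325/2 ≈ 1.0188e+7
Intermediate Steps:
N = -40 (N = 5*(-8) = -40)
O(p) = 1 - p/40 (O(p) = p/(-40) + p/p = p*(-1/40) + 1 = -p/40 + 1 = 1 - p/40)
(-2006 - 4159)*(((O(20) + 301) - 200) - 1754) = (-2006 - 4159)*((((1 - 1/40*20) + 301) - 200) - 1754) = -6165*((((1 - ½) + 301) - 200) - 1754) = -6165*(((½ + 301) - 200) - 1754) = -6165*((603/2 - 200) - 1754) = -6165*(203/2 - 1754) = -6165*(-3305/2) = 20375325/2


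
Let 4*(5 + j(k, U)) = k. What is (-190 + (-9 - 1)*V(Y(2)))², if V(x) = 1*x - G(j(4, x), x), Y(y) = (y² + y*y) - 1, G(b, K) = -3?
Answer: 84100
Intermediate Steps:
j(k, U) = -5 + k/4
Y(y) = -1 + 2*y² (Y(y) = (y² + y²) - 1 = 2*y² - 1 = -1 + 2*y²)
V(x) = 3 + x (V(x) = 1*x - 1*(-3) = x + 3 = 3 + x)
(-190 + (-9 - 1)*V(Y(2)))² = (-190 + (-9 - 1)*(3 + (-1 + 2*2²)))² = (-190 - 10*(3 + (-1 + 2*4)))² = (-190 - 10*(3 + (-1 + 8)))² = (-190 - 10*(3 + 7))² = (-190 - 10*10)² = (-190 - 100)² = (-290)² = 84100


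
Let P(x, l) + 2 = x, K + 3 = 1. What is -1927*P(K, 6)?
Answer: 7708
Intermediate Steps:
K = -2 (K = -3 + 1 = -2)
P(x, l) = -2 + x
-1927*P(K, 6) = -1927*(-2 - 2) = -1927*(-4) = 7708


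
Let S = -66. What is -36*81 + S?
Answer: -2982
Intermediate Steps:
-36*81 + S = -36*81 - 66 = -2916 - 66 = -2982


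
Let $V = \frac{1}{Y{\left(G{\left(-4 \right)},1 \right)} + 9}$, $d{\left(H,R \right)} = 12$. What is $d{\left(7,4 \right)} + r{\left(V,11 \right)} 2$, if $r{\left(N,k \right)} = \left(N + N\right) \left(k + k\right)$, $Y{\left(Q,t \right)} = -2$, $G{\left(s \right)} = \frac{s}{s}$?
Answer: $\frac{172}{7} \approx 24.571$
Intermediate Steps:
$G{\left(s \right)} = 1$
$V = \frac{1}{7}$ ($V = \frac{1}{-2 + 9} = \frac{1}{7} \approx 0.14286$)
$r{\left(N,k \right)} = 4 N k$ ($r{\left(N,k \right)} = 2 N 2 k = 4 N k$)
$d{\left(7,4 \right)} + r{\left(V,11 \right)} 2 = 12 + 4 \cdot \frac{1}{7} \cdot 11 \cdot 2 = 12 + \frac{44}{7} \cdot 2 = 12 + \frac{88}{7} = \frac{172}{7}$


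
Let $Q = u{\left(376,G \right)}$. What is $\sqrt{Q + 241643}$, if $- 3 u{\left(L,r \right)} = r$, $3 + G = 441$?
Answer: $3 \sqrt{26833} \approx 491.42$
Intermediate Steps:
$G = 438$ ($G = -3 + 441 = 438$)
$u{\left(L,r \right)} = - \frac{r}{3}$
$Q = -146$ ($Q = \left(- \frac{1}{3}\right) 438 = -146$)
$\sqrt{Q + 241643} = \sqrt{-146 + 241643} = \sqrt{241497} = 3 \sqrt{26833}$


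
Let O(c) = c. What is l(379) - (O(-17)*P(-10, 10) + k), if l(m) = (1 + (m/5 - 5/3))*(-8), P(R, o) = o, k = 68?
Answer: -7486/15 ≈ -499.07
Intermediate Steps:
l(m) = 16/3 - 8*m/5 (l(m) = (1 + (m*(1/5) - 5*1/3))*(-8) = (1 + (m/5 - 5/3))*(-8) = (1 + (-5/3 + m/5))*(-8) = (-2/3 + m/5)*(-8) = 16/3 - 8*m/5)
l(379) - (O(-17)*P(-10, 10) + k) = (16/3 - 8/5*379) - (-17*10 + 68) = (16/3 - 3032/5) - (-170 + 68) = -9016/15 - 1*(-102) = -9016/15 + 102 = -7486/15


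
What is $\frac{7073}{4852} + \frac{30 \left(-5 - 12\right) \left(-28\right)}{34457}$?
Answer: $\frac{313000921}{167185364} \approx 1.8722$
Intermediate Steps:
$\frac{7073}{4852} + \frac{30 \left(-5 - 12\right) \left(-28\right)}{34457} = 7073 \cdot \frac{1}{4852} + 30 \left(-17\right) \left(-28\right) \frac{1}{34457} = \frac{7073}{4852} + \left(-510\right) \left(-28\right) \frac{1}{34457} = \frac{7073}{4852} + 14280 \cdot \frac{1}{34457} = \frac{7073}{4852} + \frac{14280}{34457} = \frac{313000921}{167185364}$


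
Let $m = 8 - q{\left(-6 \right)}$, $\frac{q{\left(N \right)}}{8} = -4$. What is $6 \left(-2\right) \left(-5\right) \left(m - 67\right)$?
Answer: $-1620$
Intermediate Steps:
$q{\left(N \right)} = -32$ ($q{\left(N \right)} = 8 \left(-4\right) = -32$)
$m = 40$ ($m = 8 - -32 = 8 + 32 = 40$)
$6 \left(-2\right) \left(-5\right) \left(m - 67\right) = 6 \left(-2\right) \left(-5\right) \left(40 - 67\right) = \left(-12\right) \left(-5\right) \left(-27\right) = 60 \left(-27\right) = -1620$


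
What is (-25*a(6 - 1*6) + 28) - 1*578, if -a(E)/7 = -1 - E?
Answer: -725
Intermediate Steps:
a(E) = 7 + 7*E (a(E) = -7*(-1 - E) = 7 + 7*E)
(-25*a(6 - 1*6) + 28) - 1*578 = (-25*(7 + 7*(6 - 1*6)) + 28) - 1*578 = (-25*(7 + 7*(6 - 6)) + 28) - 578 = (-25*(7 + 7*0) + 28) - 578 = (-25*(7 + 0) + 28) - 578 = (-25*7 + 28) - 578 = (-175 + 28) - 578 = -147 - 578 = -725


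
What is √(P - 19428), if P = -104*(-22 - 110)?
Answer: 10*I*√57 ≈ 75.498*I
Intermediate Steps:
P = 13728 (P = -104*(-132) = 13728)
√(P - 19428) = √(13728 - 19428) = √(-5700) = 10*I*√57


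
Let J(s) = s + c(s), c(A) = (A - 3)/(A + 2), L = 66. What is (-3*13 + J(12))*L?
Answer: -12177/7 ≈ -1739.6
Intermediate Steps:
c(A) = (-3 + A)/(2 + A)
J(s) = s + (-3 + s)/(2 + s)
(-3*13 + J(12))*L = (-3*13 + (-3 + 12 + 12*(2 + 12))/(2 + 12))*66 = (-39 + (-3 + 12 + 12*14)/14)*66 = (-39 + (-3 + 12 + 168)/14)*66 = (-39 + (1/14)*177)*66 = (-39 + 177/14)*66 = -369/14*66 = -12177/7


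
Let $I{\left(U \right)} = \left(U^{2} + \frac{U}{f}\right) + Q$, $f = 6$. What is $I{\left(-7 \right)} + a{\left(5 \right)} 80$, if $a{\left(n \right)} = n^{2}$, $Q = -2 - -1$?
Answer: $\frac{12281}{6} \approx 2046.8$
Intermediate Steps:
$Q = -1$ ($Q = -2 + 1 = -1$)
$I{\left(U \right)} = -1 + U^{2} + \frac{U}{6}$ ($I{\left(U \right)} = \left(U^{2} + \frac{U}{6}\right) - 1 = -1 + U^{2} + \frac{U}{6}$)
$I{\left(-7 \right)} + a{\left(5 \right)} 80 = \left(-1 + \left(-7\right)^{2} + \frac{1}{6} \left(-7\right)\right) + 5^{2} \cdot 80 = \left(-1 + 49 - \frac{7}{6}\right) + 25 \cdot 80 = \frac{281}{6} + 2000 = \frac{12281}{6}$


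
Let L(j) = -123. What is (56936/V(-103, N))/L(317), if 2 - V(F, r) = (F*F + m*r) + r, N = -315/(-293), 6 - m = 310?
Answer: 8341124/185262969 ≈ 0.045023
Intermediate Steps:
m = -304 (m = 6 - 1*310 = 6 - 310 = -304)
N = 315/293 (N = -315*(-1/293) = 315/293 ≈ 1.0751)
V(F, r) = 2 - F**2 + 303*r (V(F, r) = 2 - ((F*F - 304*r) + r) = 2 - ((F**2 - 304*r) + r) = 2 - (F**2 - 303*r) = 2 + (-F**2 + 303*r) = 2 - F**2 + 303*r)
(56936/V(-103, N))/L(317) = (56936/(2 - 1*(-103)**2 + 303*(315/293)))/(-123) = (56936/(2 - 1*10609 + 95445/293))*(-1/123) = (56936/(2 - 10609 + 95445/293))*(-1/123) = (56936/(-3012406/293))*(-1/123) = (56936*(-293/3012406))*(-1/123) = -8341124/1506203*(-1/123) = 8341124/185262969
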